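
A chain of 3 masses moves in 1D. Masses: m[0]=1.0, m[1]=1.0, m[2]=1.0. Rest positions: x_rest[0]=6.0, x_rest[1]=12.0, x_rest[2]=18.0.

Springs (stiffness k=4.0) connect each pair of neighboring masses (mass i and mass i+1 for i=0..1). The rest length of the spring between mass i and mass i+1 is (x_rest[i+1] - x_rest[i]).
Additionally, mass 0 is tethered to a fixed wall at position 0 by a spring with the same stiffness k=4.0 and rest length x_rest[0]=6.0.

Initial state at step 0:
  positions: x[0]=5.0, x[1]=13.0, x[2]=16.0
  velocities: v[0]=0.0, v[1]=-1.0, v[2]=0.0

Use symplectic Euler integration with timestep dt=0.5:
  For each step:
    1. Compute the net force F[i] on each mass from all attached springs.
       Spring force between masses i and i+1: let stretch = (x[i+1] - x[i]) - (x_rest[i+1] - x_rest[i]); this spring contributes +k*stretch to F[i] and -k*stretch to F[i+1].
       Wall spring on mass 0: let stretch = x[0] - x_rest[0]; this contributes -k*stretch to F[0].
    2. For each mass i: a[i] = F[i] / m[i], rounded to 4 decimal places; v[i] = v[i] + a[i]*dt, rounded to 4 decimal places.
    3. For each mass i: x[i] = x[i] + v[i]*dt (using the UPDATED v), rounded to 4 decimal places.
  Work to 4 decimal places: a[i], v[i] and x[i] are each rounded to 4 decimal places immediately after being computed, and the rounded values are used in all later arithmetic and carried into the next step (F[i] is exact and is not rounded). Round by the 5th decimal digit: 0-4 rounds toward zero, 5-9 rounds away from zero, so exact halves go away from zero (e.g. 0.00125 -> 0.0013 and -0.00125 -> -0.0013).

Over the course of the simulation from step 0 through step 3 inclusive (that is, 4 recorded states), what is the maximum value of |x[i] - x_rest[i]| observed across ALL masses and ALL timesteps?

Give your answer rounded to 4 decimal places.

Answer: 4.5000

Derivation:
Step 0: x=[5.0000 13.0000 16.0000] v=[0.0000 -1.0000 0.0000]
Step 1: x=[8.0000 7.5000 19.0000] v=[6.0000 -11.0000 6.0000]
Step 2: x=[2.5000 14.0000 16.5000] v=[-11.0000 13.0000 -5.0000]
Step 3: x=[6.0000 11.5000 17.5000] v=[7.0000 -5.0000 2.0000]
Max displacement = 4.5000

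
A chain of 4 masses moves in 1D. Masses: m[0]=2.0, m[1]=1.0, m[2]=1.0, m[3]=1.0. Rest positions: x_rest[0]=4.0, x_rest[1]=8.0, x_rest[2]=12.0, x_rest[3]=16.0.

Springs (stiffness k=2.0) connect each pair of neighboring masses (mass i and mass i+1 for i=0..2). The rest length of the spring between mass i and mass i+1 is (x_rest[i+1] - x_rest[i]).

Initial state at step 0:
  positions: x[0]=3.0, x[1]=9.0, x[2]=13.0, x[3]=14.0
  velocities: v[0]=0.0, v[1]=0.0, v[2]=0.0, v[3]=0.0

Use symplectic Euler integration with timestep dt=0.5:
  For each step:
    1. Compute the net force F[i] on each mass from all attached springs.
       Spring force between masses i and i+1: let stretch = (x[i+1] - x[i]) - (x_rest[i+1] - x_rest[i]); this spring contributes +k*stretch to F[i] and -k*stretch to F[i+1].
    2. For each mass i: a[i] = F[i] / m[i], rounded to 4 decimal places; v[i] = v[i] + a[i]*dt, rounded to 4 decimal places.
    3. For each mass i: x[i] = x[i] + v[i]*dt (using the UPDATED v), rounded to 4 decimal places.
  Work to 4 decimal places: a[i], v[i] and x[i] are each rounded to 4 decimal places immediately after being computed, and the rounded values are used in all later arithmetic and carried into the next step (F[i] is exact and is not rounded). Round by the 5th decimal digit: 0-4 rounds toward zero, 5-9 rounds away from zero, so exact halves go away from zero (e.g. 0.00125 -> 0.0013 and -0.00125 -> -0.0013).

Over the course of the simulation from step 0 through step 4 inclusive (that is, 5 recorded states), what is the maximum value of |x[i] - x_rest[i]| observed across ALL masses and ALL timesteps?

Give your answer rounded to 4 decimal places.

Step 0: x=[3.0000 9.0000 13.0000 14.0000] v=[0.0000 0.0000 0.0000 0.0000]
Step 1: x=[3.5000 8.0000 11.5000 15.5000] v=[1.0000 -2.0000 -3.0000 3.0000]
Step 2: x=[4.1250 6.5000 10.2500 17.0000] v=[1.2500 -3.0000 -2.5000 3.0000]
Step 3: x=[4.3438 5.6875 10.5000 17.1250] v=[0.4375 -1.6250 0.5000 0.2500]
Step 4: x=[3.8985 6.6094 11.6563 15.9375] v=[-0.8907 1.8438 2.3125 -2.3750]
Max displacement = 2.3125

Answer: 2.3125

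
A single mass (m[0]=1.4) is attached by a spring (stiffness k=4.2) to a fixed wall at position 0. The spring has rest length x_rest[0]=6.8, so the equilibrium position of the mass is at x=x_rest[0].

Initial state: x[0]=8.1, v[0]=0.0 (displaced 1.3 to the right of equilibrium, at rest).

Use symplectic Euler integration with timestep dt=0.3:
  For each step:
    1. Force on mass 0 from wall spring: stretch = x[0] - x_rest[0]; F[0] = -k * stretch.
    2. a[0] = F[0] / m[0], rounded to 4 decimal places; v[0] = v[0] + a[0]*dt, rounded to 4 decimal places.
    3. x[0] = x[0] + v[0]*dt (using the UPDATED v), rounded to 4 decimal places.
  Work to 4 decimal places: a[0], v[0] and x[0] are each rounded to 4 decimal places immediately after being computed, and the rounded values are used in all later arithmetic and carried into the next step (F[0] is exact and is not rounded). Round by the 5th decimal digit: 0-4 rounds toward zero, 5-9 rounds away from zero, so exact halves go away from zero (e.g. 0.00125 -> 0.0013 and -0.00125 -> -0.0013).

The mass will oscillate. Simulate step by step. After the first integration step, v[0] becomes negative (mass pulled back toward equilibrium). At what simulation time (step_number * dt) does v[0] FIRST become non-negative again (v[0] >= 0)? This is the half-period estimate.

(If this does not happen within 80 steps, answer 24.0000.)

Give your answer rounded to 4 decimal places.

Step 0: x=[8.1000] v=[0.0000]
Step 1: x=[7.7490] v=[-1.1700]
Step 2: x=[7.1418] v=[-2.0241]
Step 3: x=[6.4423] v=[-2.3317]
Step 4: x=[5.8394] v=[-2.0098]
Step 5: x=[5.4958] v=[-1.1453]
Step 6: x=[5.5044] v=[0.0285]
First v>=0 after going negative at step 6, time=1.8000

Answer: 1.8000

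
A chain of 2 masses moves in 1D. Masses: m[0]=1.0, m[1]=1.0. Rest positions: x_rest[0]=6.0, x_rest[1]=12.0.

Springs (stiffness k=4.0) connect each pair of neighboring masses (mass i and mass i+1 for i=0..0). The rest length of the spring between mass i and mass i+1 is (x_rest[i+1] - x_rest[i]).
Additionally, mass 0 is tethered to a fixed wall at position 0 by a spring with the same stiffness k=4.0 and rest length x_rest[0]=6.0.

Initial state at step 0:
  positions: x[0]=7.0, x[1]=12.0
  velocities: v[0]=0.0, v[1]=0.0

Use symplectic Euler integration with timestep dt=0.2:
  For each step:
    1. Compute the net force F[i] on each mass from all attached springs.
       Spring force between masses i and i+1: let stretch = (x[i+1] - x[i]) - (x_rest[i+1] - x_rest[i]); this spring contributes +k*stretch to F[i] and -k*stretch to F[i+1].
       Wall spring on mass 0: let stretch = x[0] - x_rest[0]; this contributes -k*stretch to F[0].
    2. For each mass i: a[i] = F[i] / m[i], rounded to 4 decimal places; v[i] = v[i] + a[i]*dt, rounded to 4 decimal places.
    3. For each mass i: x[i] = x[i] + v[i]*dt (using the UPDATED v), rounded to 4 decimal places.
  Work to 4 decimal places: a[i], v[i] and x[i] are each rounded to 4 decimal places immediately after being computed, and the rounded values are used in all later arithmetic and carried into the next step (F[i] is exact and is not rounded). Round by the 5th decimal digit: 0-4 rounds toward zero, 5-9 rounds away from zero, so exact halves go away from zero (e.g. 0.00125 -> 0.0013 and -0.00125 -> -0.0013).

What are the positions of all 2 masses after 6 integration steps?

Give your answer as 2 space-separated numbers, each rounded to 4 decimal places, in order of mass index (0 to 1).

Answer: 5.6711 12.1782

Derivation:
Step 0: x=[7.0000 12.0000] v=[0.0000 0.0000]
Step 1: x=[6.6800 12.1600] v=[-1.6000 0.8000]
Step 2: x=[6.1680 12.4032] v=[-2.5600 1.2160]
Step 3: x=[5.6668 12.6088] v=[-2.5062 1.0278]
Step 4: x=[5.3696 12.6636] v=[-1.4860 0.2742]
Step 5: x=[5.3803 12.5114] v=[0.0535 -0.7610]
Step 6: x=[5.6711 12.1782] v=[1.4541 -1.6659]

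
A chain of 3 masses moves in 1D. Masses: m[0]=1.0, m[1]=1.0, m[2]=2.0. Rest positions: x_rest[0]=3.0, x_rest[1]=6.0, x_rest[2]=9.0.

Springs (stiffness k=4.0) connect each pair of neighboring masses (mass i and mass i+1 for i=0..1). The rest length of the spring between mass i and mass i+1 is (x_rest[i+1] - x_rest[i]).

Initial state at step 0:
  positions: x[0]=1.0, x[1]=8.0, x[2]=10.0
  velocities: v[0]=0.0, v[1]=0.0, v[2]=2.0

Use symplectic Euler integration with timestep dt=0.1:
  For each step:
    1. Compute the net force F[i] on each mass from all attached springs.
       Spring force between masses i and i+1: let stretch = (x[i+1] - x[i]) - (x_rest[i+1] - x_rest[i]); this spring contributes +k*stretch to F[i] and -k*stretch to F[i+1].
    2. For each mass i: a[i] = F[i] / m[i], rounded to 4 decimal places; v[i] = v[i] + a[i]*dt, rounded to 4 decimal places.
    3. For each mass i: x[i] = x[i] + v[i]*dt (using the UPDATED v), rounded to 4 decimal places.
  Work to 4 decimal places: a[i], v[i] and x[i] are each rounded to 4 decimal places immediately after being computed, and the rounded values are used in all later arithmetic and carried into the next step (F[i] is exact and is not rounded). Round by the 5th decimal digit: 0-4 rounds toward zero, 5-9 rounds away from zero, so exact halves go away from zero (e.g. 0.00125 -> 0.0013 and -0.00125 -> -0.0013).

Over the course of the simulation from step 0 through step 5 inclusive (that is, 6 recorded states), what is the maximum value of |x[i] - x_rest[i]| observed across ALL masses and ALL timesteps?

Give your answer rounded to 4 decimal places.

Answer: 2.0858

Derivation:
Step 0: x=[1.0000 8.0000 10.0000] v=[0.0000 0.0000 2.0000]
Step 1: x=[1.1600 7.8000 10.2200] v=[1.6000 -2.0000 2.2000]
Step 2: x=[1.4656 7.4312 10.4516] v=[3.0560 -3.6880 2.3160]
Step 3: x=[1.8898 6.9446 10.6828] v=[4.2422 -4.8661 2.3119]
Step 4: x=[2.3962 6.4053 10.8992] v=[5.0641 -5.3927 2.1643]
Step 5: x=[2.9430 5.8854 11.0858] v=[5.4677 -5.1988 1.8655]
Max displacement = 2.0858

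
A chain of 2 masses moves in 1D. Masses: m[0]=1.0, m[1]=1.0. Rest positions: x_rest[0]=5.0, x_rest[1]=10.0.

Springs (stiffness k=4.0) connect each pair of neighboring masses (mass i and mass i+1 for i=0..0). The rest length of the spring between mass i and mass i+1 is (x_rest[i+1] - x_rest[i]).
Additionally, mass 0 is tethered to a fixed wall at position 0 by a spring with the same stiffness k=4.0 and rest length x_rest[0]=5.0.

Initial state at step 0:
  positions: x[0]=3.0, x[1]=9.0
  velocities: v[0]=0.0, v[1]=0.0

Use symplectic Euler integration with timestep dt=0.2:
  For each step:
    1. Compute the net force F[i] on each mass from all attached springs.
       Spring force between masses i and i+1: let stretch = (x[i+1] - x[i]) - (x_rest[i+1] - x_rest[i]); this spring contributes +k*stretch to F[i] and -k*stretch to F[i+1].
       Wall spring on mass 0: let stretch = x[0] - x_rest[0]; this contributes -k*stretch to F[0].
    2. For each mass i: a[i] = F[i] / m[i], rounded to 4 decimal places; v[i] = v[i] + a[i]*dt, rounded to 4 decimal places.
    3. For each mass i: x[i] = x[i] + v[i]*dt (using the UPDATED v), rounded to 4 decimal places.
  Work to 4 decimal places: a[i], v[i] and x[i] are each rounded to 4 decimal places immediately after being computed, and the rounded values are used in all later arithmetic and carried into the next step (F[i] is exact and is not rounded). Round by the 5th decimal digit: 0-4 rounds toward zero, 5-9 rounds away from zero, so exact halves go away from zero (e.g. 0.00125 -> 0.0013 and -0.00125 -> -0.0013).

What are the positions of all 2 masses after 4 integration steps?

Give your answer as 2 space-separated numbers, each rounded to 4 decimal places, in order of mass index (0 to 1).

Step 0: x=[3.0000 9.0000] v=[0.0000 0.0000]
Step 1: x=[3.4800 8.8400] v=[2.4000 -0.8000]
Step 2: x=[4.2608 8.6224] v=[3.9040 -1.0880]
Step 3: x=[5.0577 8.5069] v=[3.9846 -0.5773]
Step 4: x=[5.5973 8.6396] v=[2.6978 0.6633]

Answer: 5.5973 8.6396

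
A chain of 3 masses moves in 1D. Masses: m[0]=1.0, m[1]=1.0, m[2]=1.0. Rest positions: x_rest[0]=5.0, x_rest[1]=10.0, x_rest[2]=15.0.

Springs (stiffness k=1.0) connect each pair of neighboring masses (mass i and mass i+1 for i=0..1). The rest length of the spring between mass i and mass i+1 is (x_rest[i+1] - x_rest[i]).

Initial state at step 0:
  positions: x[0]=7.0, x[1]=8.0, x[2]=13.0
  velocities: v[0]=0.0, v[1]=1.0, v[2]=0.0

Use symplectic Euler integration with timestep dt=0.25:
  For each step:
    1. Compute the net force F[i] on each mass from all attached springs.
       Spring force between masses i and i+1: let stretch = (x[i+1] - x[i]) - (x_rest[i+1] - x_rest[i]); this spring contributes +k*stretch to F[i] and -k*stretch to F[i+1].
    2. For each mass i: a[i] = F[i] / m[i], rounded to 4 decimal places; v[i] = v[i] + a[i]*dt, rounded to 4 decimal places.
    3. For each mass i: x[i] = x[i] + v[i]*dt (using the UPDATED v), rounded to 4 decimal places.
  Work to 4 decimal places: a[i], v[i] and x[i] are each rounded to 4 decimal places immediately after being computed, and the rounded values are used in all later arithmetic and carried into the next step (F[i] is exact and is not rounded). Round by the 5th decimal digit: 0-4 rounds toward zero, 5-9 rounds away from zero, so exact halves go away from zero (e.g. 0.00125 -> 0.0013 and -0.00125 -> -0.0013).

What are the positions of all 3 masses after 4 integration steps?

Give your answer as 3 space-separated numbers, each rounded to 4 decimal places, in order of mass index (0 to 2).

Answer: 5.0747 10.5784 13.3472

Derivation:
Step 0: x=[7.0000 8.0000 13.0000] v=[0.0000 1.0000 0.0000]
Step 1: x=[6.7500 8.5000 13.0000] v=[-1.0000 2.0000 0.0000]
Step 2: x=[6.2969 9.1719 13.0313] v=[-1.8125 2.6875 0.1250]
Step 3: x=[5.7110 9.9053 13.1339] v=[-2.3438 2.9336 0.4102]
Step 4: x=[5.0747 10.5784 13.3472] v=[-2.5452 2.6922 0.8531]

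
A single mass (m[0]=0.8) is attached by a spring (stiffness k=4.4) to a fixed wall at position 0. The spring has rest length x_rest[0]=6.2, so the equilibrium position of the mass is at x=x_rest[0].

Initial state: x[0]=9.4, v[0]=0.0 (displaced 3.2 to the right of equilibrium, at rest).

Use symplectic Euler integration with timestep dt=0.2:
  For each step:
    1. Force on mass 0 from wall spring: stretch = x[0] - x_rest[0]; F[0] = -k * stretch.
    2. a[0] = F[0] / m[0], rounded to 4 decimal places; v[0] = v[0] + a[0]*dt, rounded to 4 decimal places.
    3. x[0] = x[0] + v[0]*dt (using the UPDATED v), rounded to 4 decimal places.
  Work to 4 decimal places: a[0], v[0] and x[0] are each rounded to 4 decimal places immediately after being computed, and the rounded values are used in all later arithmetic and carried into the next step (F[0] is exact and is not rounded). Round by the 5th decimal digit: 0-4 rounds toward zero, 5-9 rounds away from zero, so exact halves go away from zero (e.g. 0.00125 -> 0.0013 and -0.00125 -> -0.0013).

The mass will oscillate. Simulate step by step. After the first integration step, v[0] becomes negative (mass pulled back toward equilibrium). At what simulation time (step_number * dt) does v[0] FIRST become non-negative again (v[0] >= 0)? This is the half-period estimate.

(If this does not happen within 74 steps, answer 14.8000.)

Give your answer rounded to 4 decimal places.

Answer: 1.4000

Derivation:
Step 0: x=[9.4000] v=[0.0000]
Step 1: x=[8.6960] v=[-3.5200]
Step 2: x=[7.4429] v=[-6.2656]
Step 3: x=[5.9163] v=[-7.6328]
Step 4: x=[4.4522] v=[-7.3207]
Step 5: x=[3.3726] v=[-5.3981]
Step 6: x=[2.9150] v=[-2.2880]
Step 7: x=[3.1801] v=[1.3255]
First v>=0 after going negative at step 7, time=1.4000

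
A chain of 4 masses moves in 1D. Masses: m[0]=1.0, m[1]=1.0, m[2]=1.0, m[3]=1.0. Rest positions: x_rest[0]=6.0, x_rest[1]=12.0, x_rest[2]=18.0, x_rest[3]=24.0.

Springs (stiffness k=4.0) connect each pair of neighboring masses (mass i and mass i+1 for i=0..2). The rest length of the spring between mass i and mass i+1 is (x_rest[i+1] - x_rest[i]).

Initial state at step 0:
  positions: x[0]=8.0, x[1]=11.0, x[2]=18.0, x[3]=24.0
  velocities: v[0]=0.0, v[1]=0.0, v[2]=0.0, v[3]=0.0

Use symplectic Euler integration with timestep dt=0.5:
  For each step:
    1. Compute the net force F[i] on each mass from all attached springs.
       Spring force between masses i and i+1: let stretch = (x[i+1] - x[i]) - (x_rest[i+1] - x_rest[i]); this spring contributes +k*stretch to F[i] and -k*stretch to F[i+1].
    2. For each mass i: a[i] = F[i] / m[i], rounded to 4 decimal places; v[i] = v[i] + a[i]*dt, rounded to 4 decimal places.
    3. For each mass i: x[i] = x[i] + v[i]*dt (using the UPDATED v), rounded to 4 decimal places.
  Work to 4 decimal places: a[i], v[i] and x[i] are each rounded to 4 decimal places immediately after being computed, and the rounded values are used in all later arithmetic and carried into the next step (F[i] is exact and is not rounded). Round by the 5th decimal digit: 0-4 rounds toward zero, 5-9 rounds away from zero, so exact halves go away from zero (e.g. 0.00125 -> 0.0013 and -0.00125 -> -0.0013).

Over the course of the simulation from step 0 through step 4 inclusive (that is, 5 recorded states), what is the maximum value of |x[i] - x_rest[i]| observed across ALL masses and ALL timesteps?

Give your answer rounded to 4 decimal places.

Step 0: x=[8.0000 11.0000 18.0000 24.0000] v=[0.0000 0.0000 0.0000 0.0000]
Step 1: x=[5.0000 15.0000 17.0000 24.0000] v=[-6.0000 8.0000 -2.0000 0.0000]
Step 2: x=[6.0000 11.0000 21.0000 23.0000] v=[2.0000 -8.0000 8.0000 -2.0000]
Step 3: x=[6.0000 12.0000 17.0000 26.0000] v=[0.0000 2.0000 -8.0000 6.0000]
Step 4: x=[6.0000 12.0000 17.0000 26.0000] v=[0.0000 0.0000 0.0000 0.0000]
Max displacement = 3.0000

Answer: 3.0000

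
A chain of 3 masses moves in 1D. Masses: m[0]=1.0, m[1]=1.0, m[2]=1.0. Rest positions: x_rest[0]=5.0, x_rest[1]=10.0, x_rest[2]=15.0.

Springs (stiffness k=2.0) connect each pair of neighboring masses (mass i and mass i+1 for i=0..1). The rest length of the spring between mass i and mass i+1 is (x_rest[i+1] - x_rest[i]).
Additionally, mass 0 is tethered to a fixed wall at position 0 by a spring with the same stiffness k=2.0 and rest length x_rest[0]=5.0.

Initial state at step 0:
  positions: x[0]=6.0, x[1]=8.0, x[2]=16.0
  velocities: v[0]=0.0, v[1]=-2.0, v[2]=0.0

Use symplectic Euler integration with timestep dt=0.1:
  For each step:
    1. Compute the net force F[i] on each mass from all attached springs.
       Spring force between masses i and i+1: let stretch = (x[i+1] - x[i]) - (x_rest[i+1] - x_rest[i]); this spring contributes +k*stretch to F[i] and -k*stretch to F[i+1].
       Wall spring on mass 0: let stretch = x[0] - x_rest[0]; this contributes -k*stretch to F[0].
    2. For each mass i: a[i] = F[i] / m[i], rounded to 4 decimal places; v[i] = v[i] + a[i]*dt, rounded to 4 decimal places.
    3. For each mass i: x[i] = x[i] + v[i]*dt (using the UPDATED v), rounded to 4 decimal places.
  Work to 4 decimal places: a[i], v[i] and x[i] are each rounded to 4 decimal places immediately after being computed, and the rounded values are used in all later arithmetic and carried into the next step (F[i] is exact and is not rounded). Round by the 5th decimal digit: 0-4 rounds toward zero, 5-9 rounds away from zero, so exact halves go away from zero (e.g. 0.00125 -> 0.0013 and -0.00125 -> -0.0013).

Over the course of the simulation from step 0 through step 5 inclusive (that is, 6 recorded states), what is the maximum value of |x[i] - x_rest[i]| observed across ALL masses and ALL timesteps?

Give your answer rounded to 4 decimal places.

Step 0: x=[6.0000 8.0000 16.0000] v=[0.0000 -2.0000 0.0000]
Step 1: x=[5.9200 7.9200 15.9400] v=[-0.8000 -0.8000 -0.6000]
Step 2: x=[5.7616 7.9604 15.8196] v=[-1.5840 0.4040 -1.2040]
Step 3: x=[5.5319 8.1140 15.6420] v=[-2.2966 1.5361 -1.7758]
Step 4: x=[5.2432 8.3665 15.4139] v=[-2.8866 2.5253 -2.2814]
Step 5: x=[4.9121 8.6975 15.1448] v=[-3.3106 3.3101 -2.6909]
Max displacement = 2.0800

Answer: 2.0800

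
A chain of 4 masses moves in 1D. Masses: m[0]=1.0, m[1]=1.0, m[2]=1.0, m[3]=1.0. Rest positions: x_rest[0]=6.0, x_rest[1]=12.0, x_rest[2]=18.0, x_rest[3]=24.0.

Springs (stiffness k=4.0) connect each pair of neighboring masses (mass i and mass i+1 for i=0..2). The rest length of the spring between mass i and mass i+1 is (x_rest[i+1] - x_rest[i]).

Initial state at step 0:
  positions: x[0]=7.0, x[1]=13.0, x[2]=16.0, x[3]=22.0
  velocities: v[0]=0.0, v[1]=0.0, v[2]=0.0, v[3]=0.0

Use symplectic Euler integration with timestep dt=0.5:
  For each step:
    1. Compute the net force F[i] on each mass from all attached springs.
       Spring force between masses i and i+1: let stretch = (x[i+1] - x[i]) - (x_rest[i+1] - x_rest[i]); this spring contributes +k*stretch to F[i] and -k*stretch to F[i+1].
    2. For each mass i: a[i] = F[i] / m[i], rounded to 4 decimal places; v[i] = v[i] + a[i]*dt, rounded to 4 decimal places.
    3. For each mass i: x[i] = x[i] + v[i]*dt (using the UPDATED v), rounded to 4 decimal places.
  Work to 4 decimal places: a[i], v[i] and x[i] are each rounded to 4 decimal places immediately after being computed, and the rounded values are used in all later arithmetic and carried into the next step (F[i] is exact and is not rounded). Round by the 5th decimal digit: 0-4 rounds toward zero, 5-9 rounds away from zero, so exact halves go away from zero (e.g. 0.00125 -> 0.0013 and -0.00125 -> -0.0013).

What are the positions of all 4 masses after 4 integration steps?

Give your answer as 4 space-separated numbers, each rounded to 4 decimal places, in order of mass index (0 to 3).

Step 0: x=[7.0000 13.0000 16.0000 22.0000] v=[0.0000 0.0000 0.0000 0.0000]
Step 1: x=[7.0000 10.0000 19.0000 22.0000] v=[0.0000 -6.0000 6.0000 0.0000]
Step 2: x=[4.0000 13.0000 16.0000 25.0000] v=[-6.0000 6.0000 -6.0000 6.0000]
Step 3: x=[4.0000 10.0000 19.0000 25.0000] v=[0.0000 -6.0000 6.0000 0.0000]
Step 4: x=[4.0000 10.0000 19.0000 25.0000] v=[0.0000 0.0000 0.0000 0.0000]

Answer: 4.0000 10.0000 19.0000 25.0000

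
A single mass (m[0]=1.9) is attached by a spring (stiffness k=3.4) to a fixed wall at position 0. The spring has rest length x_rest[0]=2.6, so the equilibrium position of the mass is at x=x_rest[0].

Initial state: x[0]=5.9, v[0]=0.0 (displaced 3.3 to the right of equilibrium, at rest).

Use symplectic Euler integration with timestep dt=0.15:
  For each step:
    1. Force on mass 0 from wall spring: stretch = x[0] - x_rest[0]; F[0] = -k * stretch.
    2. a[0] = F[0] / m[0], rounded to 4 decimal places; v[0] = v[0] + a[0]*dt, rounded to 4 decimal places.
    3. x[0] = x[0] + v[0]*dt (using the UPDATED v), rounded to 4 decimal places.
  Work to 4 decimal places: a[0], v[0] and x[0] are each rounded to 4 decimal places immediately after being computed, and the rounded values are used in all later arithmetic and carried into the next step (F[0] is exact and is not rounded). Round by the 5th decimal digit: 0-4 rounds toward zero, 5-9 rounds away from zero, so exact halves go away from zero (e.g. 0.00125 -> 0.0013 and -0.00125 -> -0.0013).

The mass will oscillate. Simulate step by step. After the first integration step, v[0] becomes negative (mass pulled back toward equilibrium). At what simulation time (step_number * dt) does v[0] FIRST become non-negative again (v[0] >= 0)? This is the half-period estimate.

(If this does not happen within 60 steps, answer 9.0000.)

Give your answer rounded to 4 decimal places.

Step 0: x=[5.9000] v=[0.0000]
Step 1: x=[5.7671] v=[-0.8858]
Step 2: x=[5.5067] v=[-1.7359]
Step 3: x=[5.1293] v=[-2.5161]
Step 4: x=[4.6501] v=[-3.1950]
Step 5: x=[4.0883] v=[-3.7453]
Step 6: x=[3.4666] v=[-4.1448]
Step 7: x=[2.8100] v=[-4.3774]
Step 8: x=[2.1449] v=[-4.4338]
Step 9: x=[1.4982] v=[-4.3116]
Step 10: x=[0.8958] v=[-4.0159]
Step 11: x=[0.3620] v=[-3.5585]
Step 12: x=[-0.0817] v=[-2.9578]
Step 13: x=[-0.4174] v=[-2.2380]
Step 14: x=[-0.6316] v=[-1.4281]
Step 15: x=[-0.7157] v=[-0.5607]
Step 16: x=[-0.6663] v=[0.3293]
First v>=0 after going negative at step 16, time=2.4000

Answer: 2.4000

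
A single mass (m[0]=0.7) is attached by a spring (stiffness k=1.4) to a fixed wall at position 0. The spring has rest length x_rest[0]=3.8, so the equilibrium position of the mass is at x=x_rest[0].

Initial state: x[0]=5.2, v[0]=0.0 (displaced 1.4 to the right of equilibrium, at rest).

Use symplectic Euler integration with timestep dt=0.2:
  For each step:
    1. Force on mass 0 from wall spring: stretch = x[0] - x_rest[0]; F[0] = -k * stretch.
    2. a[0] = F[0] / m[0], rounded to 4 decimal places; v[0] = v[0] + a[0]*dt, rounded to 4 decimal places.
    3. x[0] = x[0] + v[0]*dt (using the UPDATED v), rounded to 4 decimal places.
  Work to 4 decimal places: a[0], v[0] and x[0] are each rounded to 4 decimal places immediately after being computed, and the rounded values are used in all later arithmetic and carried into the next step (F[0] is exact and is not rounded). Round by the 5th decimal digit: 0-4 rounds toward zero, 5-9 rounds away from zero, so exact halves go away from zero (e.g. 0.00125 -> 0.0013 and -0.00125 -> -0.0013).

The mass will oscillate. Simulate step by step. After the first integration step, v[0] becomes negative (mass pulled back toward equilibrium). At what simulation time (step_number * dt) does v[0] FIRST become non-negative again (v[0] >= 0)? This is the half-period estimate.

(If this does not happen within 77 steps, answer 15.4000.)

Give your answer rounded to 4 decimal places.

Step 0: x=[5.2000] v=[0.0000]
Step 1: x=[5.0880] v=[-0.5600]
Step 2: x=[4.8730] v=[-1.0752]
Step 3: x=[4.5721] v=[-1.5044]
Step 4: x=[4.2095] v=[-1.8132]
Step 5: x=[3.8141] v=[-1.9770]
Step 6: x=[3.4176] v=[-1.9826]
Step 7: x=[3.0517] v=[-1.8296]
Step 8: x=[2.7456] v=[-1.5303]
Step 9: x=[2.5239] v=[-1.1085]
Step 10: x=[2.4043] v=[-0.5981]
Step 11: x=[2.3963] v=[-0.0398]
Step 12: x=[2.5006] v=[0.5217]
First v>=0 after going negative at step 12, time=2.4000

Answer: 2.4000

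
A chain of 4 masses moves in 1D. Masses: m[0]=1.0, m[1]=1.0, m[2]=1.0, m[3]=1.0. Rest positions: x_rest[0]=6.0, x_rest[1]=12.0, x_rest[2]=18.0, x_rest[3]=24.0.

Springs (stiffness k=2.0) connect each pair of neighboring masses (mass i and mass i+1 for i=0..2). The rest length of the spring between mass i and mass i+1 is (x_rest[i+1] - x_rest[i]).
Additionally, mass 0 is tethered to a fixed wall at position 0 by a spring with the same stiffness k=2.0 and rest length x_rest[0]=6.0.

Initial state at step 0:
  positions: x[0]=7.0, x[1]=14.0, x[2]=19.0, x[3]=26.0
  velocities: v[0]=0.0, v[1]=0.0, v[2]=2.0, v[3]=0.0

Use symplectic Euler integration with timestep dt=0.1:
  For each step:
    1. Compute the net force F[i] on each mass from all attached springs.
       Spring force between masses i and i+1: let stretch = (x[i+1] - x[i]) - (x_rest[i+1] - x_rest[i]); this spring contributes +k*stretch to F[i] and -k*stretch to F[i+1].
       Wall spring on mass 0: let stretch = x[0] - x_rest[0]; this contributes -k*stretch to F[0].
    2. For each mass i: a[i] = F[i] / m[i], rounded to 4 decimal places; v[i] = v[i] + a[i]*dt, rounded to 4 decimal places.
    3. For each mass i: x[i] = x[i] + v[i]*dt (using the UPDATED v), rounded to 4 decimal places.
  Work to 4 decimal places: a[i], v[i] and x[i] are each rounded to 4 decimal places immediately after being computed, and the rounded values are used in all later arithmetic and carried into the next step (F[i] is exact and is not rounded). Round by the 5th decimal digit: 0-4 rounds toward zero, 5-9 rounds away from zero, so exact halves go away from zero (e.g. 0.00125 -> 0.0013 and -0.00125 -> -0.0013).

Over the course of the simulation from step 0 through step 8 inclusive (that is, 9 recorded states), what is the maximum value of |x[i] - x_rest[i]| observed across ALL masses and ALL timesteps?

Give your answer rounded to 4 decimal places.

Step 0: x=[7.0000 14.0000 19.0000 26.0000] v=[0.0000 0.0000 2.0000 0.0000]
Step 1: x=[7.0000 13.9600 19.2400 25.9800] v=[0.0000 -0.4000 2.4000 -0.2000]
Step 2: x=[6.9992 13.8864 19.5092 25.9452] v=[-0.0080 -0.7360 2.6920 -0.3480]
Step 3: x=[6.9962 13.7875 19.7947 25.9017] v=[-0.0304 -0.9889 2.8546 -0.4352]
Step 4: x=[6.9891 13.6729 20.0822 25.8560] v=[-0.0714 -1.1457 2.8746 -0.4566]
Step 5: x=[6.9759 13.5528 20.3570 25.8149] v=[-0.1325 -1.2006 2.7475 -0.4114]
Step 6: x=[6.9547 13.4373 20.6048 25.7846] v=[-0.2123 -1.1551 2.4782 -0.3030]
Step 7: x=[6.9240 13.3355 20.8129 25.7707] v=[-0.3067 -1.0181 2.0807 -0.1390]
Step 8: x=[6.8831 13.2550 20.9706 25.7776] v=[-0.4092 -0.8049 1.5768 0.0694]
Max displacement = 2.9706

Answer: 2.9706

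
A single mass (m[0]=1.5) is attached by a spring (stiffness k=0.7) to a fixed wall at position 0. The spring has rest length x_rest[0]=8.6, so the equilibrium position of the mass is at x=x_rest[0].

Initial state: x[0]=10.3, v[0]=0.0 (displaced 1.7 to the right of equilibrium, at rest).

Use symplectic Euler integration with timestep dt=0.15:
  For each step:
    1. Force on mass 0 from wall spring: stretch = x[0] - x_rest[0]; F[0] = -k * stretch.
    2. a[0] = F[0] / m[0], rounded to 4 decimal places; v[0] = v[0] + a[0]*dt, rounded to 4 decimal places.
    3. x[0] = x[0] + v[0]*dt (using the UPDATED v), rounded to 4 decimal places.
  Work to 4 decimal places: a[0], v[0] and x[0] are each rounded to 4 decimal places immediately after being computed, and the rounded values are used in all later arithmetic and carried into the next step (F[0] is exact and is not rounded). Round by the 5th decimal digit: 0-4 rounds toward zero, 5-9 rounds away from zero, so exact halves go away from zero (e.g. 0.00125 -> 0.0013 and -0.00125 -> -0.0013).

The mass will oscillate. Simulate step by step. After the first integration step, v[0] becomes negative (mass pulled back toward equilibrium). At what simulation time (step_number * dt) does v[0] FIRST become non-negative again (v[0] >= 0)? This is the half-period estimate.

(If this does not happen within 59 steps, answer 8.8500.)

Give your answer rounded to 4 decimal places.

Step 0: x=[10.3000] v=[0.0000]
Step 1: x=[10.2822] v=[-0.1190]
Step 2: x=[10.2467] v=[-0.2368]
Step 3: x=[10.1939] v=[-0.3521]
Step 4: x=[10.1243] v=[-0.4637]
Step 5: x=[10.0387] v=[-0.5704]
Step 6: x=[9.9380] v=[-0.6711]
Step 7: x=[9.8233] v=[-0.7648]
Step 8: x=[9.6957] v=[-0.8504]
Step 9: x=[9.5566] v=[-0.9271]
Step 10: x=[9.4075] v=[-0.9941]
Step 11: x=[9.2499] v=[-1.0506]
Step 12: x=[9.0855] v=[-1.0961]
Step 13: x=[8.9160] v=[-1.1301]
Step 14: x=[8.7432] v=[-1.1522]
Step 15: x=[8.5689] v=[-1.1622]
Step 16: x=[8.3949] v=[-1.1600]
Step 17: x=[8.2231] v=[-1.1456]
Step 18: x=[8.0552] v=[-1.1192]
Step 19: x=[7.8930] v=[-1.0811]
Step 20: x=[7.7383] v=[-1.0316]
Step 21: x=[7.5926] v=[-0.9713]
Step 22: x=[7.4575] v=[-0.9008]
Step 23: x=[7.3344] v=[-0.8208]
Step 24: x=[7.2246] v=[-0.7322]
Step 25: x=[7.1292] v=[-0.6359]
Step 26: x=[7.0493] v=[-0.5329]
Step 27: x=[6.9857] v=[-0.4243]
Step 28: x=[6.9390] v=[-0.3113]
Step 29: x=[6.9098] v=[-0.1950]
Step 30: x=[6.8983] v=[-0.0767]
Step 31: x=[6.9047] v=[0.0424]
First v>=0 after going negative at step 31, time=4.6500

Answer: 4.6500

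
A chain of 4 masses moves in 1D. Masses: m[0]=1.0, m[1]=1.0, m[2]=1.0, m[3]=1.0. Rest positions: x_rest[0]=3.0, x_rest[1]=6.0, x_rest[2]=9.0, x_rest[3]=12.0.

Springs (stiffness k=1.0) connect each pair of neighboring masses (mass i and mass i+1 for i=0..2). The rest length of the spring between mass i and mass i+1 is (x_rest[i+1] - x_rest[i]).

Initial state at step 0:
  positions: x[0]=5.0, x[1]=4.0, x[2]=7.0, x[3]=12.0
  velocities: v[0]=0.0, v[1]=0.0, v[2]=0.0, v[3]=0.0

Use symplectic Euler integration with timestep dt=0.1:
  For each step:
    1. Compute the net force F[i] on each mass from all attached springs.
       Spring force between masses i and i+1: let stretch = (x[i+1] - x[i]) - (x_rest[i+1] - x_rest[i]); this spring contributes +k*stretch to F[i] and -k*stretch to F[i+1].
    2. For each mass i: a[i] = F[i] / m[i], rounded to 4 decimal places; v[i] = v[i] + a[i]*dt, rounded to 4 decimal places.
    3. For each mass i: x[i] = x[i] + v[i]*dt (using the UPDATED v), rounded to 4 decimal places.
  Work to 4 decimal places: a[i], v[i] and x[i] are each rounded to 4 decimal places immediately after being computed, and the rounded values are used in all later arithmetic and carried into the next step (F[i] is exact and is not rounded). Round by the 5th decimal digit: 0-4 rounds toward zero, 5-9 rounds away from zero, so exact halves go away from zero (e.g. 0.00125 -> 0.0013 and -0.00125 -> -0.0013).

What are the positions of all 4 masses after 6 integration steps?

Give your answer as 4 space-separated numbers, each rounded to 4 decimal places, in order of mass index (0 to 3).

Answer: 4.2145 4.7722 7.4059 11.6076

Derivation:
Step 0: x=[5.0000 4.0000 7.0000 12.0000] v=[0.0000 0.0000 0.0000 0.0000]
Step 1: x=[4.9600 4.0400 7.0200 11.9800] v=[-0.4000 0.4000 0.2000 -0.2000]
Step 2: x=[4.8808 4.1190 7.0598 11.9404] v=[-0.7920 0.7900 0.3980 -0.3960]
Step 3: x=[4.7640 4.2350 7.1190 11.8820] v=[-1.1682 1.1603 0.5920 -0.5841]
Step 4: x=[4.6119 4.3852 7.1970 11.8060] v=[-1.5211 1.5016 0.7799 -0.7604]
Step 5: x=[4.4275 4.5658 7.2930 11.7139] v=[-1.8438 1.8055 0.9596 -0.9213]
Step 6: x=[4.2145 4.7722 7.4059 11.6076] v=[-2.1300 2.0644 1.1290 -1.0634]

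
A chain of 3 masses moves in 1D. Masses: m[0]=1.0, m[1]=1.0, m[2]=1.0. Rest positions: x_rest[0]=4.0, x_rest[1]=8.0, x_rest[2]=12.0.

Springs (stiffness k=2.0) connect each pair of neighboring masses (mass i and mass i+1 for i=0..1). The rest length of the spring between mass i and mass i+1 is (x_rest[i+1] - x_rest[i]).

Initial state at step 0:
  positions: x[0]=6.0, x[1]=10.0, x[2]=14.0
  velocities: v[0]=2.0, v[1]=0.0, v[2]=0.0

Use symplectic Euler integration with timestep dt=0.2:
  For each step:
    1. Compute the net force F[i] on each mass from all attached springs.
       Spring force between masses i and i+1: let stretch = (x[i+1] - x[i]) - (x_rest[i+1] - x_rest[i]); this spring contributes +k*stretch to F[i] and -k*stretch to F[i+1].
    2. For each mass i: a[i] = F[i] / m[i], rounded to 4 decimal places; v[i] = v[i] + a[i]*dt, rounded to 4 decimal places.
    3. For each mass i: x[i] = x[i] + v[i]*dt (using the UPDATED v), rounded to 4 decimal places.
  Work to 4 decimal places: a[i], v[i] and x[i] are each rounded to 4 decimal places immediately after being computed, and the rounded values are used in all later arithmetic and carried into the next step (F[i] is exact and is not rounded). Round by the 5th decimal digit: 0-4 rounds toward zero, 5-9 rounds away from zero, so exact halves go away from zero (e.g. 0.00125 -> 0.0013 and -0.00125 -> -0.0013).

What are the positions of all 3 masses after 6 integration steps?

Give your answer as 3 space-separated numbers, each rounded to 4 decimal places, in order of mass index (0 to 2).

Step 0: x=[6.0000 10.0000 14.0000] v=[2.0000 0.0000 0.0000]
Step 1: x=[6.4000 10.0000 14.0000] v=[2.0000 0.0000 0.0000]
Step 2: x=[6.7680 10.0320 14.0000] v=[1.8400 0.1600 0.0000]
Step 3: x=[7.0771 10.1203 14.0026] v=[1.5456 0.4416 0.0128]
Step 4: x=[7.3097 10.2757 14.0146] v=[1.1629 0.7772 0.0599]
Step 5: x=[7.4596 10.4930 14.0475] v=[0.7493 1.0864 0.1643]
Step 6: x=[7.5321 10.7520 14.1160] v=[0.3627 1.2948 0.3425]

Answer: 7.5321 10.7520 14.1160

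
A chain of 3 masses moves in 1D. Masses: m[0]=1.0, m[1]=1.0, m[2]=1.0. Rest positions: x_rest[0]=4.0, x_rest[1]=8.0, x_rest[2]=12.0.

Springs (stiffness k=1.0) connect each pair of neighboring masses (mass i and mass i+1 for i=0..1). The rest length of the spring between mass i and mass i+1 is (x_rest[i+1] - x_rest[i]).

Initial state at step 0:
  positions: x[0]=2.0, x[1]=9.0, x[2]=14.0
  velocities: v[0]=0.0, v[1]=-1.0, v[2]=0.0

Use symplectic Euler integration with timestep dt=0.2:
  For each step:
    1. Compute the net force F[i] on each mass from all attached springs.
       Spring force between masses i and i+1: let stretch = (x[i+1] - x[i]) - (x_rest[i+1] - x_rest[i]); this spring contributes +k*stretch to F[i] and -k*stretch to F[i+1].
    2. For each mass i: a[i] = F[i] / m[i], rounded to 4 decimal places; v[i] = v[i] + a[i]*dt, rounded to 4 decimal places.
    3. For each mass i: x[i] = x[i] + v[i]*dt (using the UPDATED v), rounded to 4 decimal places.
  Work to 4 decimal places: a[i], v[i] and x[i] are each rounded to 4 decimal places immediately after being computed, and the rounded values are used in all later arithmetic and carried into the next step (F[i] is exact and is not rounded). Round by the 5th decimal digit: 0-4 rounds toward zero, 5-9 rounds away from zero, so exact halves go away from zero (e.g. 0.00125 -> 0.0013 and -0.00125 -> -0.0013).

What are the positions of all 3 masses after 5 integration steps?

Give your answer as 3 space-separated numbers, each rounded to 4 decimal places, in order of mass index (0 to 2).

Answer: 3.3983 7.3865 13.2152

Derivation:
Step 0: x=[2.0000 9.0000 14.0000] v=[0.0000 -1.0000 0.0000]
Step 1: x=[2.1200 8.7200 13.9600] v=[0.6000 -1.4000 -0.2000]
Step 2: x=[2.3440 8.3856 13.8704] v=[1.1200 -1.6720 -0.4480]
Step 3: x=[2.6497 8.0289 13.7214] v=[1.5283 -1.7834 -0.7450]
Step 4: x=[3.0105 7.6848 13.5047] v=[1.8041 -1.7207 -1.0835]
Step 5: x=[3.3983 7.3865 13.2152] v=[1.9390 -1.4916 -1.4475]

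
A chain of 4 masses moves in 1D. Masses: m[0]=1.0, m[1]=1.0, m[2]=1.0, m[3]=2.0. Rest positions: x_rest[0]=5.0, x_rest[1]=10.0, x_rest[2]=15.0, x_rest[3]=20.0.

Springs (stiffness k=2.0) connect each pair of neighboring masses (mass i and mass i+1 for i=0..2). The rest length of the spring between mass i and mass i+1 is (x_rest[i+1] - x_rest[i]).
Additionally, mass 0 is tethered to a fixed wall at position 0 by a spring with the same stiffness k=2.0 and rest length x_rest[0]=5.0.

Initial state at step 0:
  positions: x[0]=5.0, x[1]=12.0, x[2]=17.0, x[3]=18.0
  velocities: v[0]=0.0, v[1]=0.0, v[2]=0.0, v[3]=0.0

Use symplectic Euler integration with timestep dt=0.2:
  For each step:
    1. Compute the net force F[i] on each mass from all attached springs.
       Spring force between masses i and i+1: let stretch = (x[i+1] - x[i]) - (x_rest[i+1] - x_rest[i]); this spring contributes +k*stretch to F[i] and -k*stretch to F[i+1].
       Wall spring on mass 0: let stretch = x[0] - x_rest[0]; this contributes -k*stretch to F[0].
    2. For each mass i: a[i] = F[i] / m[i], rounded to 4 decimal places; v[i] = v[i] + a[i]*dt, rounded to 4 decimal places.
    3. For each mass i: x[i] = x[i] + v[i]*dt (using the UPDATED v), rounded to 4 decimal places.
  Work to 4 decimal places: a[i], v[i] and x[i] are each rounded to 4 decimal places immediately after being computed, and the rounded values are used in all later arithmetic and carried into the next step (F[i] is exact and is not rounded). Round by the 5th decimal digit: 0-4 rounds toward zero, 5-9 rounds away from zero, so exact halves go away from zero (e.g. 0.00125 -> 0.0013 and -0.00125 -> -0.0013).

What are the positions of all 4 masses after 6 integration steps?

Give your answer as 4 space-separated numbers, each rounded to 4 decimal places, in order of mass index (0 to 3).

Answer: 6.2210 9.4520 13.1989 20.2326

Derivation:
Step 0: x=[5.0000 12.0000 17.0000 18.0000] v=[0.0000 0.0000 0.0000 0.0000]
Step 1: x=[5.1600 11.8400 16.6800 18.1600] v=[0.8000 -0.8000 -1.6000 0.8000]
Step 2: x=[5.4416 11.5328 16.0912 18.4608] v=[1.4080 -1.5360 -2.9440 1.5040]
Step 3: x=[5.7752 11.1030 15.3273 18.8668] v=[1.6678 -2.1491 -3.8195 2.0301]
Step 4: x=[6.0730 10.5849 14.5086 19.3312] v=[1.4888 -2.5905 -4.0934 2.3222]
Step 5: x=[6.2459 10.0197 13.7618 19.8027] v=[0.8644 -2.8258 -3.7338 2.3577]
Step 6: x=[6.2210 9.4520 13.1989 20.2326] v=[-0.1244 -2.8385 -2.8143 2.1495]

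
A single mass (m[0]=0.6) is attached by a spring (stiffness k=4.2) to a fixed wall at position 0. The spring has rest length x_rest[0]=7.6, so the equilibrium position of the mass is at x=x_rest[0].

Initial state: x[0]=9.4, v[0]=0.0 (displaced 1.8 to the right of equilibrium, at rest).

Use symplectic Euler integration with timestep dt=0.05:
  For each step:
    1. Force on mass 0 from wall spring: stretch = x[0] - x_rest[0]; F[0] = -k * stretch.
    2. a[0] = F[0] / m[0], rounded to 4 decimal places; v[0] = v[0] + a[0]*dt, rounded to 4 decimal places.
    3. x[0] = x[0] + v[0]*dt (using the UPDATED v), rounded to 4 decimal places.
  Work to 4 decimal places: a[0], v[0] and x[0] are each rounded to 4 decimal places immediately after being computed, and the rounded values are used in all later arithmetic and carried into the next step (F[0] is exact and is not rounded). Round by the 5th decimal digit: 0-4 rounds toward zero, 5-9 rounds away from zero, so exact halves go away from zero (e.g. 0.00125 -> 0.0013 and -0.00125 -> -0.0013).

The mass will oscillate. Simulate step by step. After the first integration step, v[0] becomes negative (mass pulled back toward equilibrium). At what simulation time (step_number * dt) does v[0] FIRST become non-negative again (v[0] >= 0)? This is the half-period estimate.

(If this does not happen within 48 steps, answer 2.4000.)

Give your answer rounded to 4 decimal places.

Step 0: x=[9.4000] v=[0.0000]
Step 1: x=[9.3685] v=[-0.6300]
Step 2: x=[9.3061] v=[-1.2490]
Step 3: x=[9.2138] v=[-1.8461]
Step 4: x=[9.0933] v=[-2.4109]
Step 5: x=[8.9466] v=[-2.9336]
Step 6: x=[8.7764] v=[-3.4049]
Step 7: x=[8.5856] v=[-3.8166]
Step 8: x=[8.3775] v=[-4.1616]
Step 9: x=[8.1558] v=[-4.4337]
Step 10: x=[7.9244] v=[-4.6282]
Step 11: x=[7.6873] v=[-4.7417]
Step 12: x=[7.4487] v=[-4.7723]
Step 13: x=[7.2127] v=[-4.7193]
Step 14: x=[6.9835] v=[-4.5837]
Step 15: x=[6.7651] v=[-4.3679]
Step 16: x=[6.5613] v=[-4.0757]
Step 17: x=[6.3757] v=[-3.7122]
Step 18: x=[6.2115] v=[-3.2837]
Step 19: x=[6.0716] v=[-2.7977]
Step 20: x=[5.9585] v=[-2.2628]
Step 21: x=[5.8741] v=[-1.6883]
Step 22: x=[5.8199] v=[-1.0842]
Step 23: x=[5.7968] v=[-0.4612]
Step 24: x=[5.8053] v=[0.1699]
First v>=0 after going negative at step 24, time=1.2000

Answer: 1.2000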